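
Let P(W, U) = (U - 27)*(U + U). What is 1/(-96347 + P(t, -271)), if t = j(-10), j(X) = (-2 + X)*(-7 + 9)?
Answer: 1/65169 ≈ 1.5345e-5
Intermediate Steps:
j(X) = -4 + 2*X (j(X) = (-2 + X)*2 = -4 + 2*X)
t = -24 (t = -4 + 2*(-10) = -4 - 20 = -24)
P(W, U) = 2*U*(-27 + U) (P(W, U) = (-27 + U)*(2*U) = 2*U*(-27 + U))
1/(-96347 + P(t, -271)) = 1/(-96347 + 2*(-271)*(-27 - 271)) = 1/(-96347 + 2*(-271)*(-298)) = 1/(-96347 + 161516) = 1/65169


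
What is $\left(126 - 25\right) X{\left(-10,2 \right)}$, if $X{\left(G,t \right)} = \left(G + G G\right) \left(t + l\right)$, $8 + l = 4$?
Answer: $-18180$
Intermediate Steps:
$l = -4$ ($l = -8 + 4 = -4$)
$X{\left(G,t \right)} = \left(-4 + t\right) \left(G + G^{2}\right)$ ($X{\left(G,t \right)} = \left(G + G G\right) \left(t - 4\right) = \left(G + G^{2}\right) \left(-4 + t\right) = \left(-4 + t\right) \left(G + G^{2}\right)$)
$\left(126 - 25\right) X{\left(-10,2 \right)} = \left(126 - 25\right) \left(- 10 \left(-4 + 2 - -40 - 20\right)\right) = 101 \left(- 10 \left(-4 + 2 + 40 - 20\right)\right) = 101 \left(\left(-10\right) 18\right) = 101 \left(-180\right) = -18180$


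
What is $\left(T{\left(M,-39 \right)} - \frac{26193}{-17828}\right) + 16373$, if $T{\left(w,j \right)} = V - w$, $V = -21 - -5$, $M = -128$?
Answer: $\frac{293920773}{17828} \approx 16486.0$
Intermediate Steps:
$V = -16$ ($V = -21 + 5 = -16$)
$T{\left(w,j \right)} = -16 - w$
$\left(T{\left(M,-39 \right)} - \frac{26193}{-17828}\right) + 16373 = \left(\left(-16 - -128\right) - \frac{26193}{-17828}\right) + 16373 = \left(\left(-16 + 128\right) - - \frac{26193}{17828}\right) + 16373 = \left(112 + \frac{26193}{17828}\right) + 16373 = \frac{2022929}{17828} + 16373 = \frac{293920773}{17828}$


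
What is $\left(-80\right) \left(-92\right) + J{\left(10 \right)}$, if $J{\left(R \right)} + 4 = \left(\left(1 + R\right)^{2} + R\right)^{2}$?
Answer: $24517$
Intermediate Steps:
$J{\left(R \right)} = -4 + \left(R + \left(1 + R\right)^{2}\right)^{2}$ ($J{\left(R \right)} = -4 + \left(\left(1 + R\right)^{2} + R\right)^{2} = -4 + \left(R + \left(1 + R\right)^{2}\right)^{2}$)
$\left(-80\right) \left(-92\right) + J{\left(10 \right)} = \left(-80\right) \left(-92\right) - \left(4 - \left(10 + \left(1 + 10\right)^{2}\right)^{2}\right) = 7360 - \left(4 - \left(10 + 11^{2}\right)^{2}\right) = 7360 - \left(4 - \left(10 + 121\right)^{2}\right) = 7360 - \left(4 - 131^{2}\right) = 7360 + \left(-4 + 17161\right) = 7360 + 17157 = 24517$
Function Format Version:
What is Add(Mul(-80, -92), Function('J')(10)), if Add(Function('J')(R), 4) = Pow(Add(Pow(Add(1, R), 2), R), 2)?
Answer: 24517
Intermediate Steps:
Function('J')(R) = Add(-4, Pow(Add(R, Pow(Add(1, R), 2)), 2)) (Function('J')(R) = Add(-4, Pow(Add(Pow(Add(1, R), 2), R), 2)) = Add(-4, Pow(Add(R, Pow(Add(1, R), 2)), 2)))
Add(Mul(-80, -92), Function('J')(10)) = Add(Mul(-80, -92), Add(-4, Pow(Add(10, Pow(Add(1, 10), 2)), 2))) = Add(7360, Add(-4, Pow(Add(10, Pow(11, 2)), 2))) = Add(7360, Add(-4, Pow(Add(10, 121), 2))) = Add(7360, Add(-4, Pow(131, 2))) = Add(7360, Add(-4, 17161)) = Add(7360, 17157) = 24517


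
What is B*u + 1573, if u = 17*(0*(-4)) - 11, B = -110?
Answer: 2783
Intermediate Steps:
u = -11 (u = 17*0 - 11 = 0 - 11 = -11)
B*u + 1573 = -110*(-11) + 1573 = 1210 + 1573 = 2783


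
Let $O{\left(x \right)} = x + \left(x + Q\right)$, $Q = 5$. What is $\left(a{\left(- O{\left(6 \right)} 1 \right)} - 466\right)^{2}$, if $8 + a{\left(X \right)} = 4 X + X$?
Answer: $312481$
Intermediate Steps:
$O{\left(x \right)} = 5 + 2 x$ ($O{\left(x \right)} = x + \left(x + 5\right) = x + \left(5 + x\right) = 5 + 2 x$)
$a{\left(X \right)} = -8 + 5 X$ ($a{\left(X \right)} = -8 + \left(4 X + X\right) = -8 + 5 X$)
$\left(a{\left(- O{\left(6 \right)} 1 \right)} - 466\right)^{2} = \left(\left(-8 + 5 - (5 + 2 \cdot 6) 1\right) - 466\right)^{2} = \left(\left(-8 + 5 - (5 + 12) 1\right) - 466\right)^{2} = \left(\left(-8 + 5 \left(-1\right) 17 \cdot 1\right) - 466\right)^{2} = \left(\left(-8 + 5 \left(\left(-17\right) 1\right)\right) - 466\right)^{2} = \left(\left(-8 + 5 \left(-17\right)\right) - 466\right)^{2} = \left(\left(-8 - 85\right) - 466\right)^{2} = \left(-93 - 466\right)^{2} = \left(-559\right)^{2} = 312481$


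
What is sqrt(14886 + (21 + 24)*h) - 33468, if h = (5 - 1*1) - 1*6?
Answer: -33468 + 6*sqrt(411) ≈ -33346.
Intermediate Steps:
h = -2 (h = (5 - 1) - 6 = 4 - 6 = -2)
sqrt(14886 + (21 + 24)*h) - 33468 = sqrt(14886 + (21 + 24)*(-2)) - 33468 = sqrt(14886 + 45*(-2)) - 33468 = sqrt(14886 - 90) - 33468 = sqrt(14796) - 33468 = 6*sqrt(411) - 33468 = -33468 + 6*sqrt(411)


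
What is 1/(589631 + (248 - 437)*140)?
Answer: 1/563171 ≈ 1.7757e-6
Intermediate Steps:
1/(589631 + (248 - 437)*140) = 1/(589631 - 189*140) = 1/(589631 - 26460) = 1/563171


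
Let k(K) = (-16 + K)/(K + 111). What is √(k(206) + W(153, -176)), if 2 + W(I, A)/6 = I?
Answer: 4*√5693954/317 ≈ 30.110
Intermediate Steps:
k(K) = (-16 + K)/(111 + K)
W(I, A) = -12 + 6*I
√(k(206) + W(153, -176)) = √((-16 + 206)/(111 + 206) + (-12 + 6*153)) = √(190/317 + (-12 + 918)) = √((1/317)*190 + 906) = √(190/317 + 906) = √(287392/317) = 4*√5693954/317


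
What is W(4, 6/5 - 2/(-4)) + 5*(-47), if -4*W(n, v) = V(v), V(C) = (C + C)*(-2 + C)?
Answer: -46949/200 ≈ -234.75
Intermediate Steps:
V(C) = 2*C*(-2 + C) (V(C) = (2*C)*(-2 + C) = 2*C*(-2 + C))
W(n, v) = -v*(-2 + v)/2
W(4, 6/5 - 2/(-4)) + 5*(-47) = (6/5 - 2/(-4))*(2 - (6/5 - 2/(-4)))/2 + 5*(-47) = (6*(1/5) - 2*(-1/4))*(2 - (6*(1/5) - 2*(-1/4)))/2 - 235 = (6/5 + 1/2)*(2 - (6/5 + 1/2))/2 - 235 = (1/2)*(17/10)*(2 - 1*17/10) - 235 = (1/2)*(17/10)*(2 - 17/10) - 235 = (1/2)*(17/10)*(3/10) - 235 = 51/200 - 235 = -46949/200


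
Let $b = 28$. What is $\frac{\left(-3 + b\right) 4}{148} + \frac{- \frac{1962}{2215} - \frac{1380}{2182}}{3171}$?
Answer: $\frac{63812480457}{94509440585} \approx 0.6752$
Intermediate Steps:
$\frac{\left(-3 + b\right) 4}{148} + \frac{- \frac{1962}{2215} - \frac{1380}{2182}}{3171} = \frac{\left(-3 + 28\right) 4}{148} + \frac{- \frac{1962}{2215} - \frac{1380}{2182}}{3171} = 25 \cdot 4 \cdot \frac{1}{148} + \left(\left(-1962\right) \frac{1}{2215} - \frac{690}{1091}\right) \frac{1}{3171} = 100 \cdot \frac{1}{148} + \left(- \frac{1962}{2215} - \frac{690}{1091}\right) \frac{1}{3171} = \frac{25}{37} - \frac{1222964}{2554309205} = \frac{63812480457}{94509440585}$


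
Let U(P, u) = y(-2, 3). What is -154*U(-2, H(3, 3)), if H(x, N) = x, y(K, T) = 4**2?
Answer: -2464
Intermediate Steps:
y(K, T) = 16
U(P, u) = 16
-154*U(-2, H(3, 3)) = -154*16 = -2464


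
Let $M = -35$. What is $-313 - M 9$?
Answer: $2$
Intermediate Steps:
$-313 - M 9 = -313 - \left(-35\right) 9 = -313 - -315 = -313 + 315 = 2$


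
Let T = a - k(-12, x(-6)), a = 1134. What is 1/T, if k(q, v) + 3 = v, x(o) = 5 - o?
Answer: 1/1126 ≈ 0.00088810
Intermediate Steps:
k(q, v) = -3 + v
T = 1126 (T = 1134 - (-3 + (5 - 1*(-6))) = 1134 - (-3 + (5 + 6)) = 1134 - (-3 + 11) = 1134 - 1*8 = 1134 - 8 = 1126)
1/T = 1/1126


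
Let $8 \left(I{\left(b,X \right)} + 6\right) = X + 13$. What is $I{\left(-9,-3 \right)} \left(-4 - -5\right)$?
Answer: $- \frac{19}{4} \approx -4.75$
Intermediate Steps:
$I{\left(b,X \right)} = - \frac{35}{8} + \frac{X}{8}$ ($I{\left(b,X \right)} = -6 + \frac{X + 13}{8} = -6 + \frac{13 + X}{8} = -6 + \left(\frac{13}{8} + \frac{X}{8}\right) = - \frac{35}{8} + \frac{X}{8}$)
$I{\left(-9,-3 \right)} \left(-4 - -5\right) = \left(- \frac{35}{8} + \frac{1}{8} \left(-3\right)\right) \left(-4 - -5\right) = \left(- \frac{35}{8} - \frac{3}{8}\right) \left(-4 + 5\right) = \left(- \frac{19}{4}\right) 1 = - \frac{19}{4}$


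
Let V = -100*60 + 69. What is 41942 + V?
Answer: 36011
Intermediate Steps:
V = -5931 (V = -6000 + 69 = -5931)
41942 + V = 41942 - 5931 = 36011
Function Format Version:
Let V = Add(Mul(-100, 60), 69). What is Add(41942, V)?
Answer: 36011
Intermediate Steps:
V = -5931 (V = Add(-6000, 69) = -5931)
Add(41942, V) = Add(41942, -5931) = 36011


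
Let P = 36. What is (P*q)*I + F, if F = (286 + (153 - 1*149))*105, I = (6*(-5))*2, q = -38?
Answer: 112530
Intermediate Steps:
I = -60 (I = -30*2 = -60)
F = 30450 (F = (286 + (153 - 149))*105 = (286 + 4)*105 = 290*105 = 30450)
(P*q)*I + F = (36*(-38))*(-60) + 30450 = -1368*(-60) + 30450 = 82080 + 30450 = 112530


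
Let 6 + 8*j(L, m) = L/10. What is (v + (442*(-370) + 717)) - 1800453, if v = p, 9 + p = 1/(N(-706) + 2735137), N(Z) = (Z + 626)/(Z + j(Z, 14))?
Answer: -153701321440006412/78287829551 ≈ -1.9633e+6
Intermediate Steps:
j(L, m) = -¾ + L/80 (j(L, m) = -¾ + (L/10)/8 = -¾ + L/80)
N(Z) = (626 + Z)/(-¾ + 81*Z/80) (N(Z) = (Z + 626)/(Z + (-¾ + Z/80)) = (626 + Z)/(-¾ + 81*Z/80))
p = -704590437336/78287829551 (p = -9 + 1/(80*(626 - 706)/(3*(-20 + 27*(-706))) + 2735137) = -9 + 1/((80/3)*(-80)/(-20 - 19062) + 2735137) = -9 + 1/((80/3)*(-80)/(-19082) + 2735137) = -9 + 1/((80/3)*(-1/19082)*(-80) + 2735137) = -9 + 1/(3200/28623 + 2735137) = -9 + 1/(78287829551/28623) = -9 + 28623/78287829551 = -704590437336/78287829551 ≈ -9.0000)
v = -704590437336/78287829551 ≈ -9.0000
(v + (442*(-370) + 717)) - 1800453 = (-704590437336/78287829551 + (442*(-370) + 717)) - 1800453 = (-704590437336/78287829551 + (-163540 + 717)) - 1800453 = (-704590437336/78287829551 - 162823) - 1800453 = -12747763861419809/78287829551 - 1800453 = -153701321440006412/78287829551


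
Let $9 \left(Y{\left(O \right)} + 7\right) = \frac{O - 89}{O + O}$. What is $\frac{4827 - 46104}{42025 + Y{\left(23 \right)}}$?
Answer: $- \frac{2848113}{2899231} \approx -0.98237$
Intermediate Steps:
$Y{\left(O \right)} = -7 + \frac{-89 + O}{18 O}$ ($Y{\left(O \right)} = -7 + \frac{\left(O - 89\right) \frac{1}{O + O}}{9} = -7 + \frac{\left(-89 + O\right) \frac{1}{2 O}}{9} = -7 + \frac{\frac{1}{2} \frac{1}{O} \left(-89 + O\right)}{9} = -7 + \frac{-89 + O}{18 O}$)
$\frac{4827 - 46104}{42025 + Y{\left(23 \right)}} = \frac{4827 - 46104}{42025 + \frac{-89 - 2875}{18 \cdot 23}} = - \frac{41277}{42025 + \frac{1}{18} \cdot \frac{1}{23} \left(-89 - 2875\right)} = - \frac{41277}{42025 + \frac{1}{18} \cdot \frac{1}{23} \left(-2964\right)} = - \frac{41277}{42025 - \frac{494}{69}} = - \frac{41277}{\frac{2899231}{69}} = \left(-41277\right) \frac{69}{2899231} = - \frac{2848113}{2899231}$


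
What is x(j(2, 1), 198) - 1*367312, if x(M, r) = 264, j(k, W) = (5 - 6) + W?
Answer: -367048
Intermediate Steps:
j(k, W) = -1 + W
x(j(2, 1), 198) - 1*367312 = 264 - 1*367312 = 264 - 367312 = -367048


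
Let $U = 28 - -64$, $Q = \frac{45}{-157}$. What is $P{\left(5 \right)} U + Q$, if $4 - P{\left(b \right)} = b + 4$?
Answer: $- \frac{72265}{157} \approx -460.29$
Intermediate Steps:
$P{\left(b \right)} = - b$ ($P{\left(b \right)} = 4 - \left(b + 4\right) = 4 - \left(4 + b\right) = - b$)
$Q = - \frac{45}{157}$ ($Q = 45 \left(- \frac{1}{157}\right) = - \frac{45}{157} \approx -0.28662$)
$U = 92$ ($U = 28 + 64 = 92$)
$P{\left(5 \right)} U + Q = \left(-1\right) 5 \cdot 92 - \frac{45}{157} = \left(-5\right) 92 - \frac{45}{157} = -460 - \frac{45}{157} = - \frac{72265}{157}$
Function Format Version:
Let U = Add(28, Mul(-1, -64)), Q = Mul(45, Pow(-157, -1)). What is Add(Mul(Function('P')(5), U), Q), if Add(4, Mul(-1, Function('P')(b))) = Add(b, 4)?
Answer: Rational(-72265, 157) ≈ -460.29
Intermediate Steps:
Function('P')(b) = Mul(-1, b) (Function('P')(b) = Add(4, Mul(-1, Add(b, 4))) = Add(4, Mul(-1, Add(4, b))) = Add(4, Add(-4, Mul(-1, b))) = Mul(-1, b))
Q = Rational(-45, 157) (Q = Mul(45, Rational(-1, 157)) = Rational(-45, 157) ≈ -0.28662)
U = 92 (U = Add(28, 64) = 92)
Add(Mul(Function('P')(5), U), Q) = Add(Mul(Mul(-1, 5), 92), Rational(-45, 157)) = Add(Mul(-5, 92), Rational(-45, 157)) = Add(-460, Rational(-45, 157)) = Rational(-72265, 157)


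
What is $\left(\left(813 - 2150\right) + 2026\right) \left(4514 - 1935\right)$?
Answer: $1776931$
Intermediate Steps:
$\left(\left(813 - 2150\right) + 2026\right) \left(4514 - 1935\right) = \left(-1337 + 2026\right) 2579 = 689 \cdot 2579 = 1776931$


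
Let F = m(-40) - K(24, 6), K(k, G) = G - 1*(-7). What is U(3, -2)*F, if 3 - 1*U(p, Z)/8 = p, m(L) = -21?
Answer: 0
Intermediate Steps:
K(k, G) = 7 + G (K(k, G) = G + 7 = 7 + G)
U(p, Z) = 24 - 8*p
F = -34 (F = -21 - (7 + 6) = -21 - 1*13 = -21 - 13 = -34)
U(3, -2)*F = (24 - 8*3)*(-34) = (24 - 24)*(-34) = 0*(-34) = 0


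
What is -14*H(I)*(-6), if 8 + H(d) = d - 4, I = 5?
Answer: -588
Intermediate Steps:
H(d) = -12 + d (H(d) = -8 + (d - 4) = -8 + (-4 + d) = -12 + d)
-14*H(I)*(-6) = -14*(-12 + 5)*(-6) = -(-98)*(-6) = -14*42 = -588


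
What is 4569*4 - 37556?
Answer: -19280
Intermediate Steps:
4569*4 - 37556 = 18276 - 37556 = -19280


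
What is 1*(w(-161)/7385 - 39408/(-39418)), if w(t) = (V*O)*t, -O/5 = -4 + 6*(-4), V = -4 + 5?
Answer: -8535052/4158599 ≈ -2.0524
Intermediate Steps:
V = 1
O = 140 (O = -5*(-4 + 6*(-4)) = -5*(-4 - 24) = -5*(-28) = 140)
w(t) = 140*t (w(t) = (1*140)*t = 140*t)
1*(w(-161)/7385 - 39408/(-39418)) = 1*((140*(-161))/7385 - 39408/(-39418)) = 1*(-22540*1/7385 - 39408*(-1/39418)) = 1*(-644/211 + 19704/19709) = 1*(-8535052/4158599) = -8535052/4158599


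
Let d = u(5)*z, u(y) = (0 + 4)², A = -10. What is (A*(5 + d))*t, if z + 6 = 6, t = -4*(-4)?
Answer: -800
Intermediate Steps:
t = 16
u(y) = 16 (u(y) = 4² = 16)
z = 0 (z = -6 + 6 = 0)
d = 0 (d = 16*0 = 0)
(A*(5 + d))*t = -10*(5 + 0)*16 = -10*5*16 = -50*16 = -800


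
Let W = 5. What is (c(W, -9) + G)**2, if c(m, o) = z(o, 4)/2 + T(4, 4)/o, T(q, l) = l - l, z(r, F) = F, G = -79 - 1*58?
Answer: 18225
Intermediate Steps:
G = -137 (G = -79 - 58 = -137)
T(q, l) = 0
c(m, o) = 2 (c(m, o) = 4/2 + 0/o = 4*(1/2) + 0 = 2 + 0 = 2)
(c(W, -9) + G)**2 = (2 - 137)**2 = (-135)**2 = 18225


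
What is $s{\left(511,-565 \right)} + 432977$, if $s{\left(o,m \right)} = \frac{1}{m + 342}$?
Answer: $\frac{96553870}{223} \approx 4.3298 \cdot 10^{5}$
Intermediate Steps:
$s{\left(o,m \right)} = \frac{1}{342 + m}$
$s{\left(511,-565 \right)} + 432977 = \frac{1}{342 - 565} + 432977 = \frac{1}{-223} + 432977 = - \frac{1}{223} + 432977 = \frac{96553870}{223}$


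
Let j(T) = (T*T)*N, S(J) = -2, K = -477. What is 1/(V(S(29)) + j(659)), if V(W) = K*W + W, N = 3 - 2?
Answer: 1/435233 ≈ 2.2976e-6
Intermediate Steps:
N = 1
V(W) = -476*W (V(W) = -477*W + W = -476*W)
j(T) = T² (j(T) = (T*T)*1 = T²*1 = T²)
1/(V(S(29)) + j(659)) = 1/(-476*(-2) + 659²) = 1/(952 + 434281) = 1/435233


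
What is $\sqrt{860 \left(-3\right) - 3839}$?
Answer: $7 i \sqrt{131} \approx 80.119 i$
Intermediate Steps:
$\sqrt{860 \left(-3\right) - 3839} = \sqrt{-2580 - 3839} = \sqrt{-6419} = 7 i \sqrt{131}$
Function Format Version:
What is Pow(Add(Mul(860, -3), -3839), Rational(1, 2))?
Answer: Mul(7, I, Pow(131, Rational(1, 2))) ≈ Mul(80.119, I)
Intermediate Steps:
Pow(Add(Mul(860, -3), -3839), Rational(1, 2)) = Pow(Add(-2580, -3839), Rational(1, 2)) = Pow(-6419, Rational(1, 2)) = Mul(7, I, Pow(131, Rational(1, 2)))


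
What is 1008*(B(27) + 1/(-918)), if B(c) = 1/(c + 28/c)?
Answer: 1345624/38607 ≈ 34.854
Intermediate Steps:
1008*(B(27) + 1/(-918)) = 1008*(27/(28 + 27**2) + 1/(-918)) = 1008*(27/(28 + 729) - 1/918) = 1008*(27/757 - 1/918) = 1008*(24029/694926) = 1345624/38607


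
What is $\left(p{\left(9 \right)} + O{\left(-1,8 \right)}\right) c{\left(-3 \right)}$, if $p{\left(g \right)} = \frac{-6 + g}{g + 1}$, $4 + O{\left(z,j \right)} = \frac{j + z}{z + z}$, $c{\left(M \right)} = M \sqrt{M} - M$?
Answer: $- \frac{108}{5} + \frac{108 i \sqrt{3}}{5} \approx -21.6 + 37.412 i$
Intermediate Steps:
$c{\left(M \right)} = M^{\frac{3}{2}} - M$
$O{\left(z,j \right)} = -4 + \frac{j + z}{2 z}$ ($O{\left(z,j \right)} = -4 + \frac{j + z}{z + z} = -4 + \frac{j + z}{2 z}$)
$p{\left(g \right)} = \frac{-6 + g}{1 + g}$
$\left(p{\left(9 \right)} + O{\left(-1,8 \right)}\right) c{\left(-3 \right)} = \left(\frac{-6 + 9}{1 + 9} + \frac{8 - -7}{2 \left(-1\right)}\right) \left(\left(-3\right)^{\frac{3}{2}} - -3\right) = \left(\frac{1}{10} \cdot 3 + \frac{1}{2} \left(-1\right) \left(8 + 7\right)\right) \left(- 3 i \sqrt{3} + 3\right) = \left(\frac{1}{10} \cdot 3 + \frac{1}{2} \left(-1\right) 15\right) \left(3 - 3 i \sqrt{3}\right) = \left(\frac{3}{10} - \frac{15}{2}\right) \left(3 - 3 i \sqrt{3}\right) = - \frac{36 \left(3 - 3 i \sqrt{3}\right)}{5} = - \frac{108}{5} + \frac{108 i \sqrt{3}}{5}$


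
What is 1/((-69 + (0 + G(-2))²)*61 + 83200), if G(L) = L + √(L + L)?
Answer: 78991/6239816225 + 488*I/6239816225 ≈ 1.2659e-5 + 7.8207e-8*I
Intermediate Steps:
G(L) = L + √2*√L (G(L) = L + √(2*L) = L + √2*√L)
1/((-69 + (0 + G(-2))²)*61 + 83200) = 1/((-69 + (0 + (-2 + √2*√(-2)))²)*61 + 83200) = 1/((-69 + (0 + (-2 + √2*(I*√2)))²)*61 + 83200) = 1/((-69 + (0 + (-2 + 2*I))²)*61 + 83200) = 1/((-69 + (-2 + 2*I)²)*61 + 83200) = 1/((-4209 + 61*(-2 + 2*I)²) + 83200) = 1/(78991 + 61*(-2 + 2*I)²)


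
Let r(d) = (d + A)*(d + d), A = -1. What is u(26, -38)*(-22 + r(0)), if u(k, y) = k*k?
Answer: -14872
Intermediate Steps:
r(d) = 2*d*(-1 + d) (r(d) = (d - 1)*(d + d) = (-1 + d)*(2*d) = 2*d*(-1 + d))
u(k, y) = k²
u(26, -38)*(-22 + r(0)) = 26²*(-22 + 2*0*(-1 + 0)) = 676*(-22 + 2*0*(-1)) = 676*(-22 + 0) = 676*(-22) = -14872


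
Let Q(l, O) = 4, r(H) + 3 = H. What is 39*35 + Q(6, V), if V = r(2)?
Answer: 1369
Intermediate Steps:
r(H) = -3 + H
V = -1 (V = -3 + 2 = -1)
39*35 + Q(6, V) = 39*35 + 4 = 1365 + 4 = 1369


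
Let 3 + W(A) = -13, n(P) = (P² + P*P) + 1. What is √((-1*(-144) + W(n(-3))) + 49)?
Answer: √177 ≈ 13.304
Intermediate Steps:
n(P) = 1 + 2*P² (n(P) = (P² + P²) + 1 = 2*P² + 1 = 1 + 2*P²)
W(A) = -16 (W(A) = -3 - 13 = -16)
√((-1*(-144) + W(n(-3))) + 49) = √((-1*(-144) - 16) + 49) = √((144 - 16) + 49) = √(128 + 49) = √177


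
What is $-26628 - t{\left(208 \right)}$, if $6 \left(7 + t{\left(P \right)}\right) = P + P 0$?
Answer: $- \frac{79967}{3} \approx -26656.0$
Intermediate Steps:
$t{\left(P \right)} = -7 + \frac{P}{6}$ ($t{\left(P \right)} = -7 + \frac{P + P 0}{6} = -7 + \frac{P + 0}{6} = -7 + \frac{P}{6}$)
$-26628 - t{\left(208 \right)} = -26628 - \left(-7 + \frac{1}{6} \cdot 208\right) = -26628 - \left(-7 + \frac{104}{3}\right) = -26628 - \frac{83}{3} = - \frac{79967}{3}$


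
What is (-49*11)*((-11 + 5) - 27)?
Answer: 17787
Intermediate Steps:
(-49*11)*((-11 + 5) - 27) = -539*(-6 - 27) = -539*(-33) = 17787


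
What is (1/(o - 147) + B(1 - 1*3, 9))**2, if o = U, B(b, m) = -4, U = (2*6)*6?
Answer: 90601/5625 ≈ 16.107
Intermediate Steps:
U = 72 (U = 12*6 = 72)
o = 72
(1/(o - 147) + B(1 - 1*3, 9))**2 = (1/(72 - 147) - 4)**2 = (1/(-75) - 4)**2 = (-1/75 - 4)**2 = (-301/75)**2 = 90601/5625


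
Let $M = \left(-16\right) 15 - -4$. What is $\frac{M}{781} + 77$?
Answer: $\frac{59901}{781} \approx 76.698$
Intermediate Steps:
$M = -236$ ($M = -240 + 4 = -236$)
$\frac{M}{781} + 77 = - \frac{236}{781} + 77 = \frac{59901}{781}$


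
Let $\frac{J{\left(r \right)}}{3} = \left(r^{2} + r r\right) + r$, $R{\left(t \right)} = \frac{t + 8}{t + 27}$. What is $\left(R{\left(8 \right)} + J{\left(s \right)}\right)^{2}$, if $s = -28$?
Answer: $\frac{26152064656}{1225} \approx 2.1349 \cdot 10^{7}$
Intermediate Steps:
$R{\left(t \right)} = \frac{8 + t}{27 + t}$
$J{\left(r \right)} = 3 r + 6 r^{2}$ ($J{\left(r \right)} = 3 \left(\left(r^{2} + r r\right) + r\right) = 3 \left(\left(r^{2} + r^{2}\right) + r\right) = 3 \left(2 r^{2} + r\right) = 3 \left(r + 2 r^{2}\right) = 3 r + 6 r^{2}$)
$\left(R{\left(8 \right)} + J{\left(s \right)}\right)^{2} = \left(\frac{8 + 8}{27 + 8} + 3 \left(-28\right) \left(1 + 2 \left(-28\right)\right)\right)^{2} = \left(\frac{1}{35} \cdot 16 + 3 \left(-28\right) \left(1 - 56\right)\right)^{2} = \left(\frac{1}{35} \cdot 16 + 3 \left(-28\right) \left(-55\right)\right)^{2} = \left(\frac{16}{35} + 4620\right)^{2} = \left(\frac{161716}{35}\right)^{2} = \frac{26152064656}{1225}$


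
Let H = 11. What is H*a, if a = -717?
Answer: -7887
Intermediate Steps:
H*a = 11*(-717) = -7887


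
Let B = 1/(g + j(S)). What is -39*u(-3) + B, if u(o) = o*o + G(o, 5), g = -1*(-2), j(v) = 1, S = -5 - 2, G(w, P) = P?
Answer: -1637/3 ≈ -545.67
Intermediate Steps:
S = -7
g = 2
u(o) = 5 + o**2 (u(o) = o*o + 5 = o**2 + 5 = 5 + o**2)
B = 1/3 (B = 1/(2 + 1) = 1/3 ≈ 0.33333)
-39*u(-3) + B = -39*(5 + (-3)**2) + 1/3 = -39*(5 + 9) + 1/3 = -39*14 + 1/3 = -546 + 1/3 = -1637/3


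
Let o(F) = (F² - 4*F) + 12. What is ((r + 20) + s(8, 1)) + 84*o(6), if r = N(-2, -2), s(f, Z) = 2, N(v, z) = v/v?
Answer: 2039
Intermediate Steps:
N(v, z) = 1
r = 1
o(F) = 12 + F² - 4*F
((r + 20) + s(8, 1)) + 84*o(6) = ((1 + 20) + 2) + 84*(12 + 6² - 4*6) = (21 + 2) + 84*(12 + 36 - 24) = 23 + 84*24 = 23 + 2016 = 2039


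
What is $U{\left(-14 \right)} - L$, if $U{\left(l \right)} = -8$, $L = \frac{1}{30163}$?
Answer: $- \frac{241305}{30163} \approx -8.0$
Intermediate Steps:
$L = \frac{1}{30163} \approx 3.3153 \cdot 10^{-5}$
$U{\left(-14 \right)} - L = -8 - \frac{1}{30163} = - \frac{241305}{30163}$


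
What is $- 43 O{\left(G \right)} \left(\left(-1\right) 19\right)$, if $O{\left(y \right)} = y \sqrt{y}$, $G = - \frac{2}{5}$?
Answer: $- \frac{1634 i \sqrt{10}}{25} \approx - 206.69 i$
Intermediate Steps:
$G = - \frac{2}{5}$ ($G = \left(-2\right) \frac{1}{5} = - \frac{2}{5} \approx -0.4$)
$O{\left(y \right)} = y^{\frac{3}{2}}$
$- 43 O{\left(G \right)} \left(\left(-1\right) 19\right) = - 43 \left(- \frac{2}{5}\right)^{\frac{3}{2}} \left(\left(-1\right) 19\right) = - 43 \left(- \frac{2 i \sqrt{10}}{25}\right) \left(-19\right) = \frac{86 i \sqrt{10}}{25} \left(-19\right) = - \frac{1634 i \sqrt{10}}{25}$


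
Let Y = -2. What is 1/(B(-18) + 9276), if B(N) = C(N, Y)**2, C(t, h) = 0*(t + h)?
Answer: 1/9276 ≈ 0.00010781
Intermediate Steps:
C(t, h) = 0 (C(t, h) = 0*(h + t) = 0)
B(N) = 0 (B(N) = 0**2 = 0)
1/(B(-18) + 9276) = 1/(0 + 9276) = 1/9276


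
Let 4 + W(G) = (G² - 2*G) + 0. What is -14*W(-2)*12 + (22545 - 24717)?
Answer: -2844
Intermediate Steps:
W(G) = -4 + G² - 2*G (W(G) = -4 + ((G² - 2*G) + 0) = -4 + (G² - 2*G) = -4 + G² - 2*G)
-14*W(-2)*12 + (22545 - 24717) = -14*(-4 + (-2)² - 2*(-2))*12 + (22545 - 24717) = -14*(-4 + 4 + 4)*12 - 2172 = -14*4*12 - 2172 = -56*12 - 2172 = -672 - 2172 = -2844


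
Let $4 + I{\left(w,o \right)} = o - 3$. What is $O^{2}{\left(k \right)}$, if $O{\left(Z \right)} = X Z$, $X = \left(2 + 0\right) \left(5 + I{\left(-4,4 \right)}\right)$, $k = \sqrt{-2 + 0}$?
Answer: $-32$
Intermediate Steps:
$I{\left(w,o \right)} = -7 + o$ ($I{\left(w,o \right)} = -4 + \left(o - 3\right) = -4 + \left(-3 + o\right) = -7 + o$)
$k = i \sqrt{2}$ ($k = \sqrt{-2} = i \sqrt{2} \approx 1.4142 i$)
$X = 4$ ($X = \left(2 + 0\right) \left(5 + \left(-7 + 4\right)\right) = 2 \left(5 - 3\right) = 2 \cdot 2 = 4$)
$O{\left(Z \right)} = 4 Z$
$O^{2}{\left(k \right)} = \left(4 i \sqrt{2}\right)^{2} = -32$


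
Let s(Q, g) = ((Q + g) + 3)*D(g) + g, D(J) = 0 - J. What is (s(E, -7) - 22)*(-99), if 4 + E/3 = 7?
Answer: -594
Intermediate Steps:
D(J) = -J
E = 9 (E = -12 + 3*7 = -12 + 21 = 9)
s(Q, g) = g - g*(3 + Q + g) (s(Q, g) = ((Q + g) + 3)*(-g) + g = (3 + Q + g)*(-g) + g = -g*(3 + Q + g) + g = g - g*(3 + Q + g))
(s(E, -7) - 22)*(-99) = (-7*(-2 - 1*9 - 1*(-7)) - 22)*(-99) = (-7*(-2 - 9 + 7) - 22)*(-99) = (-7*(-4) - 22)*(-99) = (28 - 22)*(-99) = 6*(-99) = -594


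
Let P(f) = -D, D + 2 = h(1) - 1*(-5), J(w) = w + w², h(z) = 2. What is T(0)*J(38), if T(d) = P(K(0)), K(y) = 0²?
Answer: -7410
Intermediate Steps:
D = 5 (D = -2 + (2 - 1*(-5)) = -2 + (2 + 5) = -2 + 7 = 5)
K(y) = 0
P(f) = -5 (P(f) = -1*5 = -5)
T(d) = -5
T(0)*J(38) = -190*(1 + 38) = -190*39 = -5*1482 = -7410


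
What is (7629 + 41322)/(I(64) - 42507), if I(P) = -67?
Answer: -6993/6082 ≈ -1.1498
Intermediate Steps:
(7629 + 41322)/(I(64) - 42507) = (7629 + 41322)/(-67 - 42507) = 48951/(-42574) = 48951*(-1/42574) = -6993/6082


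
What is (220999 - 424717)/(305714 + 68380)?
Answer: -33953/62349 ≈ -0.54456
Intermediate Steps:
(220999 - 424717)/(305714 + 68380) = -203718/374094 = -203718*1/374094 = -33953/62349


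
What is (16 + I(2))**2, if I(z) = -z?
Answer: 196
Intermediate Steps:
(16 + I(2))**2 = (16 - 1*2)**2 = (16 - 2)**2 = 14**2 = 196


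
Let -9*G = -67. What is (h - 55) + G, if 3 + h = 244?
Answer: 1741/9 ≈ 193.44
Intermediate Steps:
h = 241 (h = -3 + 244 = 241)
G = 67/9 (G = -⅑*(-67) = 67/9 ≈ 7.4444)
(h - 55) + G = (241 - 55) + 67/9 = 186 + 67/9 = 1741/9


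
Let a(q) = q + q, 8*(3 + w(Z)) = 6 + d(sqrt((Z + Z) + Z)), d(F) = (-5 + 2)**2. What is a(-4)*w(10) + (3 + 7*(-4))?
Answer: -16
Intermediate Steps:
d(F) = 9 (d(F) = (-3)**2 = 9)
w(Z) = -9/8 (w(Z) = -3 + (6 + 9)/8 = -3 + (1/8)*15 = -3 + 15/8 = -9/8)
a(q) = 2*q
a(-4)*w(10) + (3 + 7*(-4)) = (2*(-4))*(-9/8) + (3 + 7*(-4)) = -8*(-9/8) + (3 - 28) = 9 - 25 = -16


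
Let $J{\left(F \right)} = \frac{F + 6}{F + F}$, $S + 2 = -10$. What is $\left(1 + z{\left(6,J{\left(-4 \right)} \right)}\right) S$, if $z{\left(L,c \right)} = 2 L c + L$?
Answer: $-48$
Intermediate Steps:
$S = -12$ ($S = -2 - 10 = -12$)
$J{\left(F \right)} = \frac{6 + F}{2 F}$
$z{\left(L,c \right)} = L + 2 L c$ ($z{\left(L,c \right)} = 2 L c + L = L + 2 L c$)
$\left(1 + z{\left(6,J{\left(-4 \right)} \right)}\right) S = \left(1 + 6 \left(1 + 2 \frac{6 - 4}{2 \left(-4\right)}\right)\right) \left(-12\right) = \left(1 + 6 \left(1 + 2 \cdot \frac{1}{2} \left(- \frac{1}{4}\right) 2\right)\right) \left(-12\right) = \left(1 + 6 \left(1 + 2 \left(- \frac{1}{4}\right)\right)\right) \left(-12\right) = \left(1 + 6 \left(1 - \frac{1}{2}\right)\right) \left(-12\right) = \left(1 + 6 \cdot \frac{1}{2}\right) \left(-12\right) = \left(1 + 3\right) \left(-12\right) = 4 \left(-12\right) = -48$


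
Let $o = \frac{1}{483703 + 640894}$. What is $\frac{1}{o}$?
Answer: $1124597$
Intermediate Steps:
$o = \frac{1}{1124597} \approx 8.8921 \cdot 10^{-7}$
$\frac{1}{o} = \frac{1}{\frac{1}{1124597}} = 1124597$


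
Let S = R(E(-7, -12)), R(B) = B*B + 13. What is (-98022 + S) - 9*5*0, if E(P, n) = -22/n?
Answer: -3528203/36 ≈ -98006.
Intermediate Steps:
R(B) = 13 + B² (R(B) = B² + 13 = 13 + B²)
S = 589/36 (S = 13 + (-22/(-12))² = 13 + (-22*(-1/12))² = 13 + (11/6)² = 13 + 121/36 = 589/36 ≈ 16.361)
(-98022 + S) - 9*5*0 = (-98022 + 589/36) - 9*5*0 = -3528203/36 - 45*0 = -3528203/36 + 0 = -3528203/36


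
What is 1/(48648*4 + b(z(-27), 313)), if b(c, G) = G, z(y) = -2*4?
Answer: 1/194905 ≈ 5.1307e-6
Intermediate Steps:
z(y) = -8
1/(48648*4 + b(z(-27), 313)) = 1/(48648*4 + 313) = 1/(194592 + 313) = 1/194905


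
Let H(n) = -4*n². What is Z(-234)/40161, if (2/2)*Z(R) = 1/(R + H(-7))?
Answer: -1/17269230 ≈ -5.7906e-8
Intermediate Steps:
Z(R) = 1/(-196 + R) (Z(R) = 1/(R - 4*(-7)²) = 1/(R - 4*49) = 1/(R - 196) = 1/(-196 + R))
Z(-234)/40161 = 1/(-196 - 234*40161) = (1/40161)/(-430) = -1/430*1/40161 = -1/17269230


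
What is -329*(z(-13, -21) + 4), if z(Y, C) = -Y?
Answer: -5593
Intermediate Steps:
-329*(z(-13, -21) + 4) = -329*(-1*(-13) + 4) = -329*(13 + 4) = -329*17 = -5593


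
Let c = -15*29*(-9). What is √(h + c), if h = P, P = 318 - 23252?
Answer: I*√19019 ≈ 137.91*I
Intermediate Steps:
c = 3915 (c = -435*(-9) = 3915)
P = -22934
h = -22934
√(h + c) = √(-22934 + 3915) = √(-19019) = I*√19019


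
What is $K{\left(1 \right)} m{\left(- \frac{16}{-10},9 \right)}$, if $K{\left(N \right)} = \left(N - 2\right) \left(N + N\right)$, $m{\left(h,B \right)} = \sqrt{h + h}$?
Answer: $- \frac{8 \sqrt{5}}{5} \approx -3.5777$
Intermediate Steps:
$m{\left(h,B \right)} = \sqrt{2} \sqrt{h}$ ($m{\left(h,B \right)} = \sqrt{2 h} = \sqrt{2} \sqrt{h}$)
$K{\left(N \right)} = 2 N \left(-2 + N\right)$ ($K{\left(N \right)} = \left(-2 + N\right) 2 N = 2 N \left(-2 + N\right)$)
$K{\left(1 \right)} m{\left(- \frac{16}{-10},9 \right)} = 2 \cdot 1 \left(-2 + 1\right) \sqrt{2} \sqrt{- \frac{16}{-10}} = 2 \cdot 1 \left(-1\right) \sqrt{2} \sqrt{\left(-16\right) \left(- \frac{1}{10}\right)} = - 2 \sqrt{2} \sqrt{\frac{8}{5}} = - 2 \sqrt{2} \frac{2 \sqrt{10}}{5} = - 2 \frac{4 \sqrt{5}}{5} = - \frac{8 \sqrt{5}}{5}$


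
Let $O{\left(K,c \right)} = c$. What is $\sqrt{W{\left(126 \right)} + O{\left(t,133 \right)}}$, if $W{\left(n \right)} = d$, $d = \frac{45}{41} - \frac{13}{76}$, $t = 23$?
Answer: $\frac{\sqrt{325088385}}{1558} \approx 11.573$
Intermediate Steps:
$d = \frac{2887}{3116}$ ($d = 45 \cdot \frac{1}{41} - \frac{13}{76} = \frac{45}{41} - \frac{13}{76} = \frac{2887}{3116} \approx 0.92651$)
$W{\left(n \right)} = \frac{2887}{3116}$
$\sqrt{W{\left(126 \right)} + O{\left(t,133 \right)}} = \sqrt{\frac{2887}{3116} + 133} = \sqrt{\frac{417315}{3116}} = \frac{\sqrt{325088385}}{1558}$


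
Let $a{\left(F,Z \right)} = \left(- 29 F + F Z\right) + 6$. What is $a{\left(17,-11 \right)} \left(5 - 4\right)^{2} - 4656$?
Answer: $-5330$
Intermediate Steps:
$a{\left(F,Z \right)} = 6 - 29 F + F Z$
$a{\left(17,-11 \right)} \left(5 - 4\right)^{2} - 4656 = \left(6 - 493 + 17 \left(-11\right)\right) \left(5 - 4\right)^{2} - 4656 = \left(6 - 493 - 187\right) 1^{2} - 4656 = \left(-674\right) 1 - 4656 = -674 - 4656 = -5330$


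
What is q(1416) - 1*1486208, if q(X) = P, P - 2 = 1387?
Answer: -1484819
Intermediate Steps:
P = 1389 (P = 2 + 1387 = 1389)
q(X) = 1389
q(1416) - 1*1486208 = 1389 - 1*1486208 = 1389 - 1486208 = -1484819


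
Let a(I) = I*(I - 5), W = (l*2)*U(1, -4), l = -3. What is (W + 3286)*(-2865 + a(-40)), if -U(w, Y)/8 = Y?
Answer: -3295110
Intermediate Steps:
U(w, Y) = -8*Y
W = -192 (W = (-3*2)*(-8*(-4)) = -6*32 = -192)
a(I) = I*(-5 + I)
(W + 3286)*(-2865 + a(-40)) = (-192 + 3286)*(-2865 - 40*(-5 - 40)) = 3094*(-2865 - 40*(-45)) = 3094*(-2865 + 1800) = 3094*(-1065) = -3295110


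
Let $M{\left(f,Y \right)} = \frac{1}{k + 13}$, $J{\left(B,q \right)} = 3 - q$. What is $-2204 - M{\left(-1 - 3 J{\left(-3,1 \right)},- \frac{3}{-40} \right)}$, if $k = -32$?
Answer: $- \frac{41875}{19} \approx -2203.9$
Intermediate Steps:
$M{\left(f,Y \right)} = - \frac{1}{19}$ ($M{\left(f,Y \right)} = \frac{1}{-32 + 13} = \frac{1}{-19} = - \frac{1}{19}$)
$-2204 - M{\left(-1 - 3 J{\left(-3,1 \right)},- \frac{3}{-40} \right)} = -2204 - - \frac{1}{19} = -2204 + \frac{1}{19} = - \frac{41875}{19}$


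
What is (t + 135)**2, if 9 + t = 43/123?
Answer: 241522681/15129 ≈ 15964.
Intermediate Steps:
t = -1064/123 (t = -9 + 43/123 = -1064/123 ≈ -8.6504)
(t + 135)**2 = (-1064/123 + 135)**2 = (15541/123)**2 = 241522681/15129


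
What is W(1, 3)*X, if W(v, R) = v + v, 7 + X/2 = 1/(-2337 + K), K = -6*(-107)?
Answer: -47464/1695 ≈ -28.002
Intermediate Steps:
K = 642
X = -23732/1695 (X = -14 + 2/(-2337 + 642) = -14 + 2/(-1695) = -14 + 2*(-1/1695) = -14 - 2/1695 = -23732/1695 ≈ -14.001)
W(v, R) = 2*v
W(1, 3)*X = (2*1)*(-23732/1695) = 2*(-23732/1695) = -47464/1695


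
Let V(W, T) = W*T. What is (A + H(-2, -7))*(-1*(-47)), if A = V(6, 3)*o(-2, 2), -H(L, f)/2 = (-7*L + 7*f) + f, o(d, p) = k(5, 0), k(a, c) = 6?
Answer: 9024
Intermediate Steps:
V(W, T) = T*W
o(d, p) = 6
H(L, f) = -16*f + 14*L (H(L, f) = -2*((-7*L + 7*f) + f) = -2*(-7*L + 8*f) = -16*f + 14*L)
A = 108 (A = (3*6)*6 = 18*6 = 108)
(A + H(-2, -7))*(-1*(-47)) = (108 + (-16*(-7) + 14*(-2)))*(-1*(-47)) = (108 + (112 - 28))*47 = (108 + 84)*47 = 192*47 = 9024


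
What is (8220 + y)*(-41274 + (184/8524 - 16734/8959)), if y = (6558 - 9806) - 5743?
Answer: 607565843550606/19091629 ≈ 3.1824e+7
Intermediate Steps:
y = -8991 (y = -3248 - 5743 = -8991)
(8220 + y)*(-41274 + (184/8524 - 16734/8959)) = (8220 - 8991)*(-41274 + (184/8524 - 16734/8959)) = -771*(-41274 + (184*(1/8524) - 16734*1/8959)) = -771*(-41274 + (46/2131 - 16734/8959)) = -771*(-41274 - 35248040/19091629) = -771*(-788023143386/19091629) = 607565843550606/19091629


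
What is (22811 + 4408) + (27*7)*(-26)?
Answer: 22305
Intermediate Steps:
(22811 + 4408) + (27*7)*(-26) = 27219 + 189*(-26) = 27219 - 4914 = 22305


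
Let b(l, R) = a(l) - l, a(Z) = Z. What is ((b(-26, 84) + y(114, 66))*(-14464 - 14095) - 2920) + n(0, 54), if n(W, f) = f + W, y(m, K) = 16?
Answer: -459810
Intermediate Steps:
n(W, f) = W + f
b(l, R) = 0 (b(l, R) = l - l = 0)
((b(-26, 84) + y(114, 66))*(-14464 - 14095) - 2920) + n(0, 54) = ((0 + 16)*(-14464 - 14095) - 2920) + (0 + 54) = (16*(-28559) - 2920) + 54 = (-456944 - 2920) + 54 = -459864 + 54 = -459810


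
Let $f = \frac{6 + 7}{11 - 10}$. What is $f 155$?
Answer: $2015$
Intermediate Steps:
$f = 13$ ($f = \frac{13}{1} = 13 \cdot 1 = 13$)
$f 155 = 13 \cdot 155 = 2015$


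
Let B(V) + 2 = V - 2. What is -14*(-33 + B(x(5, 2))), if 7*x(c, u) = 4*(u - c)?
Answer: 542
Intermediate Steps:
x(c, u) = -4*c/7 + 4*u/7 (x(c, u) = (4*(u - c))/7 = (-4*c + 4*u)/7 = -4*c/7 + 4*u/7)
B(V) = -4 + V (B(V) = -2 + (V - 2) = -2 + (-2 + V) = -4 + V)
-14*(-33 + B(x(5, 2))) = -14*(-33 + (-4 + (-4/7*5 + (4/7)*2))) = -14*(-33 + (-4 + (-20/7 + 8/7))) = -14*(-33 + (-4 - 12/7)) = -14*(-33 - 40/7) = -14*(-271/7) = 542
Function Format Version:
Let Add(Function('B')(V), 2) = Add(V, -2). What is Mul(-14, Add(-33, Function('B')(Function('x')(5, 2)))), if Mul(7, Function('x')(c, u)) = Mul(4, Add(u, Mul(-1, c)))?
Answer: 542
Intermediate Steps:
Function('x')(c, u) = Add(Mul(Rational(-4, 7), c), Mul(Rational(4, 7), u)) (Function('x')(c, u) = Mul(Rational(1, 7), Mul(4, Add(u, Mul(-1, c)))) = Mul(Rational(1, 7), Add(Mul(-4, c), Mul(4, u))) = Add(Mul(Rational(-4, 7), c), Mul(Rational(4, 7), u)))
Function('B')(V) = Add(-4, V) (Function('B')(V) = Add(-2, Add(V, -2)) = Add(-2, Add(-2, V)) = Add(-4, V))
Mul(-14, Add(-33, Function('B')(Function('x')(5, 2)))) = Mul(-14, Add(-33, Add(-4, Add(Mul(Rational(-4, 7), 5), Mul(Rational(4, 7), 2))))) = Mul(-14, Add(-33, Add(-4, Add(Rational(-20, 7), Rational(8, 7))))) = Mul(-14, Add(-33, Add(-4, Rational(-12, 7)))) = Mul(-14, Add(-33, Rational(-40, 7))) = Mul(-14, Rational(-271, 7)) = 542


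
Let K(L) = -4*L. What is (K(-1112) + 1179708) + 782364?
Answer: 1966520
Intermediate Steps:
(K(-1112) + 1179708) + 782364 = (-4*(-1112) + 1179708) + 782364 = (4448 + 1179708) + 782364 = 1184156 + 782364 = 1966520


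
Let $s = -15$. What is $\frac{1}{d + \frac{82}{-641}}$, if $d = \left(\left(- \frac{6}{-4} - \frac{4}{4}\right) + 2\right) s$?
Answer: $- \frac{1282}{48239} \approx -0.026576$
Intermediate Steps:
$d = - \frac{75}{2}$ ($d = \left(\left(- \frac{6}{-4} - \frac{4}{4}\right) + 2\right) \left(-15\right) = \left(\left(\left(-6\right) \left(- \frac{1}{4}\right) - 1\right) + 2\right) \left(-15\right) = \left(\left(\frac{3}{2} - 1\right) + 2\right) \left(-15\right) = \left(\frac{1}{2} + 2\right) \left(-15\right) = \frac{5}{2} \left(-15\right) = - \frac{75}{2} \approx -37.5$)
$\frac{1}{d + \frac{82}{-641}} = \frac{1}{- \frac{75}{2} + \frac{82}{-641}} = \frac{1}{- \frac{75}{2} + 82 \left(- \frac{1}{641}\right)} = \frac{1}{- \frac{75}{2} - \frac{82}{641}} = \frac{1}{- \frac{48239}{1282}} = - \frac{1282}{48239}$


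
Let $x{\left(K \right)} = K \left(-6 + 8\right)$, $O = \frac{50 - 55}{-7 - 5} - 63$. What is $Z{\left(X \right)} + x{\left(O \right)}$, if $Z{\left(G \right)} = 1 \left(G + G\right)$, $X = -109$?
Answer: $- \frac{2059}{6} \approx -343.17$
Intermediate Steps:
$Z{\left(G \right)} = 2 G$ ($Z{\left(G \right)} = 1 \cdot 2 G = 2 G$)
$O = - \frac{751}{12}$ ($O = - \frac{5}{-12} - 63 = \left(-5\right) \left(- \frac{1}{12}\right) - 63 = \frac{5}{12} - 63 = - \frac{751}{12} \approx -62.583$)
$x{\left(K \right)} = 2 K$ ($x{\left(K \right)} = K 2 = 2 K$)
$Z{\left(X \right)} + x{\left(O \right)} = 2 \left(-109\right) + 2 \left(- \frac{751}{12}\right) = -218 - \frac{751}{6} = - \frac{2059}{6}$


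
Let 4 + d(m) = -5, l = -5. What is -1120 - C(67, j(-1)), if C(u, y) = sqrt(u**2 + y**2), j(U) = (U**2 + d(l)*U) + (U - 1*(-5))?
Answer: -1120 - sqrt(4685) ≈ -1188.4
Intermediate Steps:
d(m) = -9 (d(m) = -4 - 5 = -9)
j(U) = 5 + U**2 - 8*U (j(U) = (U**2 - 9*U) + (U - 1*(-5)) = (U**2 - 9*U) + (U + 5) = (U**2 - 9*U) + (5 + U) = 5 + U**2 - 8*U)
-1120 - C(67, j(-1)) = -1120 - sqrt(67**2 + (5 + (-1)**2 - 8*(-1))**2) = -1120 - sqrt(4489 + (5 + 1 + 8)**2) = -1120 - sqrt(4489 + 14**2) = -1120 - sqrt(4489 + 196) = -1120 - sqrt(4685)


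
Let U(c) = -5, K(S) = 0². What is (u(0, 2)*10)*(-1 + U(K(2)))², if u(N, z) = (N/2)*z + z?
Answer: 720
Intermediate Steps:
K(S) = 0
u(N, z) = z + N*z/2 (u(N, z) = (N*(½))*z + z = (N/2)*z + z = N*z/2 + z = z + N*z/2)
(u(0, 2)*10)*(-1 + U(K(2)))² = (((½)*2*(2 + 0))*10)*(-1 - 5)² = (((½)*2*2)*10)*(-6)² = (2*10)*36 = 20*36 = 720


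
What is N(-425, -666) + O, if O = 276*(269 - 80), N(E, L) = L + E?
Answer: 51073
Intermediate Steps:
N(E, L) = E + L
O = 52164 (O = 276*189 = 52164)
N(-425, -666) + O = (-425 - 666) + 52164 = -1091 + 52164 = 51073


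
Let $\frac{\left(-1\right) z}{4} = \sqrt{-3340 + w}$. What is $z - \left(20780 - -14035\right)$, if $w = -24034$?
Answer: $-34815 - 4 i \sqrt{27374} \approx -34815.0 - 661.8 i$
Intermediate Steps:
$z = - 4 i \sqrt{27374}$ ($z = - 4 \sqrt{-3340 - 24034} = - 4 \sqrt{-27374} = - 4 i \sqrt{27374} \approx - 661.8 i$)
$z - \left(20780 - -14035\right) = - 4 i \sqrt{27374} - \left(20780 - -14035\right) = - 4 i \sqrt{27374} - \left(20780 + 14035\right) = - 4 i \sqrt{27374} - 34815 = -34815 - 4 i \sqrt{27374}$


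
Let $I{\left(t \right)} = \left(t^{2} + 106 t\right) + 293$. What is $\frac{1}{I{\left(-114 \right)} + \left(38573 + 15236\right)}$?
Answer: $\frac{1}{55014} \approx 1.8177 \cdot 10^{-5}$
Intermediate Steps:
$I{\left(t \right)} = 293 + t^{2} + 106 t$
$\frac{1}{I{\left(-114 \right)} + \left(38573 + 15236\right)} = \frac{1}{\left(293 + \left(-114\right)^{2} + 106 \left(-114\right)\right) + \left(38573 + 15236\right)} = \frac{1}{\left(293 + 12996 - 12084\right) + 53809} = \frac{1}{1205 + 53809} = \frac{1}{55014}$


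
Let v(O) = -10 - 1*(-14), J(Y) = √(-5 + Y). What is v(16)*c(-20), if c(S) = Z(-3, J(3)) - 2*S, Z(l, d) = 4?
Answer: 176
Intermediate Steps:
c(S) = 4 - 2*S
v(O) = 4 (v(O) = -10 + 14 = 4)
v(16)*c(-20) = 4*(4 - 2*(-20)) = 4*(4 + 40) = 4*44 = 176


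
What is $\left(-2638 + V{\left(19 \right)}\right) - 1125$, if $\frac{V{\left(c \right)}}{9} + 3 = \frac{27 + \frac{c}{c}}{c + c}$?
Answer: $- \frac{71884}{19} \approx -3783.4$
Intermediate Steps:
$V{\left(c \right)} = -27 + \frac{126}{c}$ ($V{\left(c \right)} = -27 + 9 \frac{27 + \frac{c}{c}}{c + c} = -27 + 9 \frac{27 + 1}{2 c} = -27 + 9 \cdot 28 \frac{1}{2 c} = -27 + 9 \frac{14}{c} = -27 + \frac{126}{c}$)
$\left(-2638 + V{\left(19 \right)}\right) - 1125 = \left(-2638 - \left(27 - \frac{126}{19}\right)\right) - 1125 = \left(-2638 + \left(-27 + 126 \cdot \frac{1}{19}\right)\right) - 1125 = \left(-2638 + \left(-27 + \frac{126}{19}\right)\right) - 1125 = \left(-2638 - \frac{387}{19}\right) - 1125 = - \frac{50509}{19} - 1125 = - \frac{71884}{19}$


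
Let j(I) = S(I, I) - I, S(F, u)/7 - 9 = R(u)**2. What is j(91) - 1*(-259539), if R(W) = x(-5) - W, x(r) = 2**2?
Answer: 312494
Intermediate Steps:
x(r) = 4
R(W) = 4 - W
S(F, u) = 63 + 7*(4 - u)**2
j(I) = 63 - I + 7*(-4 + I)**2 (j(I) = (63 + 7*(-4 + I)**2) - I = 63 - I + 7*(-4 + I)**2)
j(91) - 1*(-259539) = (63 - 1*91 + 7*(-4 + 91)**2) - 1*(-259539) = (63 - 91 + 7*87**2) + 259539 = (63 - 91 + 7*7569) + 259539 = (63 - 91 + 52983) + 259539 = 52955 + 259539 = 312494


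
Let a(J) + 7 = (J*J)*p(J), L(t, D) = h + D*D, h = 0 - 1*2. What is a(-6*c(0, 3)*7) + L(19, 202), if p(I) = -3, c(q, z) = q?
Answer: 40795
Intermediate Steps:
h = -2 (h = 0 - 2 = -2)
L(t, D) = -2 + D² (L(t, D) = -2 + D*D = -2 + D²)
a(J) = -7 - 3*J² (a(J) = -7 + (J*J)*(-3) = -7 + J²*(-3) = -7 - 3*J²)
a(-6*c(0, 3)*7) + L(19, 202) = (-7 - 3*(-6*0*7)²) + (-2 + 202²) = (-7 - 3*(0*7)²) + (-2 + 40804) = (-7 - 3*0²) + 40802 = (-7 - 3*0) + 40802 = (-7 + 0) + 40802 = -7 + 40802 = 40795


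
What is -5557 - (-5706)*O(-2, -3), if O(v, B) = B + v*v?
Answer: 149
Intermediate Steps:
O(v, B) = B + v²
-5557 - (-5706)*O(-2, -3) = -5557 - (-5706)*(-3 + (-2)²) = -5557 - (-5706)*(-3 + 4) = -5557 - (-5706) = -5557 - 1*(-5706) = -5557 + 5706 = 149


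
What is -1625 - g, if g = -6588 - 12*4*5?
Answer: 5203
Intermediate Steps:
g = -6828 (g = -6588 - 48*5 = -6588 - 240 = -6828)
-1625 - g = -1625 - 1*(-6828) = -1625 + 6828 = 5203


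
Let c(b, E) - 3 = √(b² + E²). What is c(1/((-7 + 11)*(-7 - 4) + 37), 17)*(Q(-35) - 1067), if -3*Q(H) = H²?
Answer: -4426 - 4426*√14162/21 ≈ -29508.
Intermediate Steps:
Q(H) = -H²/3
c(b, E) = 3 + √(E² + b²) (c(b, E) = 3 + √(b² + E²) = 3 + √(E² + b²))
c(1/((-7 + 11)*(-7 - 4) + 37), 17)*(Q(-35) - 1067) = (3 + √(17² + (1/((-7 + 11)*(-7 - 4) + 37))²))*(-⅓*(-35)² - 1067) = (3 + √(289 + (1/(4*(-11) + 37))²))*(-⅓*1225 - 1067) = (3 + √(289 + (1/(-44 + 37))²))*(-1225/3 - 1067) = (3 + √(289 + (1/(-7))²))*(-4426/3) = (3 + √(289 + (-⅐)²))*(-4426/3) = (3 + √(289 + 1/49))*(-4426/3) = (3 + √(14162/49))*(-4426/3) = (3 + √14162/7)*(-4426/3) = -4426 - 4426*√14162/21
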